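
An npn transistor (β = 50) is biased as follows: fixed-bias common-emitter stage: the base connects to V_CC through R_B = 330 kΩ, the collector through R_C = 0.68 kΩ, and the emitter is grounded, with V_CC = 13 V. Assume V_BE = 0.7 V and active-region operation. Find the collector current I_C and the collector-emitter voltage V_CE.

I_C ≈ 1.9 mA, V_CE ≈ 12 V

Base loop: V_CC = I_B·R_B + V_BE, so I_B = (13 − 0.7)/330 kΩ = 0.0373 mA.
In the active region I_C = β·I_B = 50 × 0.0373 = 1.86 mA.
Collector loop: V_CE = V_CC − I_C·R_C = 13 − 1.86×0.68 = 11.7 V.
Since V_CE = 11.7 V > V_CE(sat) ≈ 0.2 V, the transistor is in the active region as assumed.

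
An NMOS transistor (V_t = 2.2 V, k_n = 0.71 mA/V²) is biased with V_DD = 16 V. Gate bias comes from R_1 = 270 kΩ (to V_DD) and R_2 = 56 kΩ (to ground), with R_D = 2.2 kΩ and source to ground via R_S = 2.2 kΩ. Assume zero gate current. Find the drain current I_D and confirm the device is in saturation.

V_G = V_DD·R_2/(R_1+R_2) = 16×56/326 = 2.75 V.
Assume saturation: I_D = (k_n/2)(V_GS − V_t)² with V_GS = V_G − I_D·R_S = 2.75 − 2.2·I_D.
Substituting gives 1.72·I_D² − 1.86·I_D + 0.107 = 0, with roots I_D = 0.061 or 1.02 mA.
The root I_D = 1.02 mA gives V_GS = 0.505 V ≤ V_t, so take I_D = 0.061 mA.
Then V_GS = 2.61 V and V_DS = V_DD − I_D(R_D+R_S) = 16 − 0.061×4.4 = 15.7 V.
Saturation requires V_DS ≥ V_GS − V_t = 0.414 V; 15.7 ≥ 0.414 ✓.

I_D ≈ 0.061 mA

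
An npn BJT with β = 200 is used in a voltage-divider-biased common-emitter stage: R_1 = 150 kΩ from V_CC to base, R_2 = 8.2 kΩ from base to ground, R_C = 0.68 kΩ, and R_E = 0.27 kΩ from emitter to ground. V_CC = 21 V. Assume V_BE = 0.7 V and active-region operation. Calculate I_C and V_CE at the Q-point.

I_C ≈ 1.3 mA, V_CE ≈ 20 V

Thevenize the base divider: V_Th = V_CC·R_2/(R_1+R_2) = 21×8.2/158 = 1.09 V, R_Th = R_1‖R_2 = 7.77 kΩ.
Base-emitter loop: V_Th = I_B·R_Th + V_BE + (β+1)I_B·R_E, so I_B = (1.09 − 0.7) / (7.77 + 201×0.27) = 0.00626 mA.
I_C = β·I_B = 200×0.00626 = 1.25 mA, and I_E = (β+1)I_B = 1.26 mA.
V_CE = V_CC − I_C·R_C − I_E·R_E = 21 − 1.25×0.68 − 1.26×0.27 = 19.8 V.
V_CE = 19.8 V > 0.2 V confirms active-region operation.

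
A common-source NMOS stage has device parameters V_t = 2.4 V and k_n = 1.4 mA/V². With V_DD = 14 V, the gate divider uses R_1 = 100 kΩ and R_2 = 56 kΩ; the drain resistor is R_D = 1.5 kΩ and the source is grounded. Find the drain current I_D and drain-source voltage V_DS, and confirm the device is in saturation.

V_G = V_DD·R_2/(R_1+R_2) = 14×56/156 = 5.03 V. With the source grounded, V_GS = V_G = 5.03 V.
Assume saturation: I_D = (k_n/2)(V_GS − V_t)² = (1.4/2)×(5.03 − 2.4)² = 0.7×2.63² = 4.83 mA.
V_DS = V_DD − I_D·R_D = 14 − 4.83×1.5 = 6.76 V.
Saturation requires V_DS ≥ V_GS − V_t = 2.63 V; 6.76 ≥ 2.63 ✓.

I_D ≈ 4.8 mA, V_DS ≈ 6.8 V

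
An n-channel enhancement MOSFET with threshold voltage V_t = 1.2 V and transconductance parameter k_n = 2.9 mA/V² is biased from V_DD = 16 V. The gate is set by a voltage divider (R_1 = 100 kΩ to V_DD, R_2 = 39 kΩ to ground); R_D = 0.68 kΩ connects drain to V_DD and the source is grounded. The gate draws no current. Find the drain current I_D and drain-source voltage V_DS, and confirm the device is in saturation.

I_D ≈ 16 mA, V_DS ≈ 5.3 V

V_G = V_DD·R_2/(R_1+R_2) = 16×39/139 = 4.49 V. With the source grounded, V_GS = V_G = 4.49 V.
Assume saturation: I_D = (k_n/2)(V_GS − V_t)² = (2.9/2)×(4.49 − 1.2)² = 1.45×3.29² = 15.7 mA.
V_DS = V_DD − I_D·R_D = 16 − 15.7×0.68 = 5.33 V.
Saturation requires V_DS ≥ V_GS − V_t = 3.29 V; 5.33 ≥ 3.29 ✓.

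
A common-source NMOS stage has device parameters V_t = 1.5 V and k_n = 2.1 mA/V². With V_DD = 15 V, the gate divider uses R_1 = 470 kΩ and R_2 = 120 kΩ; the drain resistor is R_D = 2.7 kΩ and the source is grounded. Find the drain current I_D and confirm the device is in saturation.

V_G = V_DD·R_2/(R_1+R_2) = 15×120/590 = 3.05 V. With the source grounded, V_GS = V_G = 3.05 V.
Assume saturation: I_D = (k_n/2)(V_GS − V_t)² = (2.1/2)×(3.05 − 1.5)² = 1.05×1.55² = 2.53 mA.
V_DS = V_DD − I_D·R_D = 15 − 2.53×2.7 = 8.18 V.
Saturation requires V_DS ≥ V_GS − V_t = 1.55 V; 8.18 ≥ 1.55 ✓.

I_D ≈ 2.5 mA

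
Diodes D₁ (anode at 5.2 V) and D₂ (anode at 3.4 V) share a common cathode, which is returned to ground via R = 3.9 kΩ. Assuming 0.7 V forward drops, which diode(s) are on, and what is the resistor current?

Only D₁ conducts; I_R ≈ 1.2 mA

Assume both conduct. Then node N would need to be at both 5.2−0.7 = 4.5 V and 3.4−0.7 = 2.7 V, which is impossible.
Assume only D₁ conducts: V_N = 5.2 − 0.7 = 4.5 V, so I_R = 4.5/3.9 = 1.15 mA.
Check D₂: its anode-to-cathode voltage is 3.4 − 4.5 = -1.1 V < 0.7 V, so it is off. The assumption is consistent.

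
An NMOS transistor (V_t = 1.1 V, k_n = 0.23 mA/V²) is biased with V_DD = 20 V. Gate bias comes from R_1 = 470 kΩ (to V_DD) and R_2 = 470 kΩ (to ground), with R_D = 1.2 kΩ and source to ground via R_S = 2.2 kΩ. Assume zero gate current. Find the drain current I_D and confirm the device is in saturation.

V_G = V_DD·R_2/(R_1+R_2) = 20×470/940 = 10 V.
Assume saturation: I_D = (k_n/2)(V_GS − V_t)² with V_GS = V_G − I_D·R_S = 10 − 2.2·I_D.
Substituting gives 0.557·I_D² − 5.5·I_D + 9.11 = 0, with roots I_D = 2.1 or 7.79 mA.
The root I_D = 7.79 mA gives V_GS = -7.13 V ≤ V_t, so take I_D = 2.1 mA.
Then V_GS = 5.38 V and V_DS = V_DD − I_D(R_D+R_S) = 20 − 2.1×3.4 = 12.9 V.
Saturation requires V_DS ≥ V_GS − V_t = 4.28 V; 12.9 ≥ 4.28 ✓.

I_D ≈ 2.1 mA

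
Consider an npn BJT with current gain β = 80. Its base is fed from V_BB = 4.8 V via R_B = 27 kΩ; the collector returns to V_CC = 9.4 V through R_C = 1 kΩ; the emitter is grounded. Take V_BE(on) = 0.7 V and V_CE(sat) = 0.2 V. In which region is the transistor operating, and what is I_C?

saturation; I_C ≈ 9.2 mA

Assume active: I_B = (4.8 − 0.7)/27 = 0.152 mA, giving I_C = β·I_B = 12.1 mA.
But then V_CE = 9.4 − 12.1×1 = -2.75 V < V_CE(sat) = 0.2 V — impossible in the active region.
So the transistor is saturated. With V_CE = 0.2 V, I_C = (V_CC − 0.2)/R_C = 9.2/1 = 9.2 mA.
Check: β·I_B = 12.1 mA > I_C = 9.2 mA, confirming saturation.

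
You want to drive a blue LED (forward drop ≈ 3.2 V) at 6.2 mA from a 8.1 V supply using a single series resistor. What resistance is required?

R ≈ 0.79 kΩ

The resistor drops V_S − V_D = 8.1 − 3.2 = 4.9 V at 6.2 mA.
R = 4.9 V / 6.2 mA = 0.79 kΩ.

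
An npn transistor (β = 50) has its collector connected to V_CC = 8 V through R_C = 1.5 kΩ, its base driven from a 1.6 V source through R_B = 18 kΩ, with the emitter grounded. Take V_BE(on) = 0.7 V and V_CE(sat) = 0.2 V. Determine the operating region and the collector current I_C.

active; I_C ≈ 2.5 mA

Assume active. Base-emitter loop: I_B = (V_BB − V_BE)/R_B = (1.6 − 0.7)/18 = 0.05 mA.
I_C = β·I_B = 50×0.05 = 2.5 mA.
V_CE = V_CC − I_C·R_C = 8 − 2.5×1.5 = 4.25 V > V_CE(sat), so the active-region assumption holds.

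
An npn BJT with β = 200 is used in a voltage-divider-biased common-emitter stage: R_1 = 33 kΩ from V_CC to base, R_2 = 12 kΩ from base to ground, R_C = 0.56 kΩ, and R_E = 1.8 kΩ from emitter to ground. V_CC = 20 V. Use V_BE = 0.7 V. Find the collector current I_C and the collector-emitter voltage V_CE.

I_C ≈ 2.5 mA, V_CE ≈ 14 V

Thevenize the base divider: V_Th = V_CC·R_2/(R_1+R_2) = 20×12/45 = 5.33 V, R_Th = R_1‖R_2 = 8.8 kΩ.
Base-emitter loop: V_Th = I_B·R_Th + V_BE + (β+1)I_B·R_E, so I_B = (5.33 − 0.7) / (8.8 + 201×1.8) = 0.0125 mA.
I_C = β·I_B = 200×0.0125 = 2.5 mA, and I_E = (β+1)I_B = 2.51 mA.
V_CE = V_CC − I_C·R_C − I_E·R_E = 20 − 2.5×0.56 − 2.51×1.8 = 14.1 V.
V_CE = 14.1 V > 0.2 V confirms active-region operation.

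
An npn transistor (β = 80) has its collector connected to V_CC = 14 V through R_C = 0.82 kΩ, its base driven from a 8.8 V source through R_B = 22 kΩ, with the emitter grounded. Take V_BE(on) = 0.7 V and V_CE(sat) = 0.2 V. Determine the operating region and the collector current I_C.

Assume active: I_B = (8.8 − 0.7)/22 = 0.368 mA, giving I_C = β·I_B = 29.5 mA.
But then V_CE = 14 − 29.5×0.82 = -10.2 V < V_CE(sat) = 0.2 V — impossible in the active region.
So the transistor is saturated. With V_CE = 0.2 V, I_C = (V_CC − 0.2)/R_C = 13.8/0.82 = 16.8 mA.
Check: β·I_B = 29.5 mA > I_C = 16.8 mA, confirming saturation.

saturation; I_C ≈ 17 mA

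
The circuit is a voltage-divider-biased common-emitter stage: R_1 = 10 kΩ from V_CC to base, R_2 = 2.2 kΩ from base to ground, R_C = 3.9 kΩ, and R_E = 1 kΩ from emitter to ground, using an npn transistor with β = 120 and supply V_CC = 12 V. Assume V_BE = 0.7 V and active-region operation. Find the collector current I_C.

Thevenize the base divider: V_Th = V_CC·R_2/(R_1+R_2) = 12×2.2/12.2 = 2.16 V, R_Th = R_1‖R_2 = 1.8 kΩ.
Base-emitter loop: V_Th = I_B·R_Th + V_BE + (β+1)I_B·R_E, so I_B = (2.16 − 0.7) / (1.8 + 121×1) = 0.0119 mA.
I_C = β·I_B = 120×0.0119 = 1.43 mA, and I_E = (β+1)I_B = 1.44 mA.
V_CE = V_CC − I_C·R_C − I_E·R_E = 12 − 1.43×3.9 − 1.44×1 = 4.98 V.
V_CE = 4.98 V > 0.2 V confirms active-region operation.

I_C ≈ 1.4 mA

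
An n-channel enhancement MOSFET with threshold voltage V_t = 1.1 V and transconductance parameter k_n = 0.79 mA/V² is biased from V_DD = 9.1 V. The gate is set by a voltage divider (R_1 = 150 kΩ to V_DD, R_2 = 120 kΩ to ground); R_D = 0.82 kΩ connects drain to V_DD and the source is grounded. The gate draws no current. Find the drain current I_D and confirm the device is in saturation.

V_G = V_DD·R_2/(R_1+R_2) = 9.1×120/270 = 4.04 V. With the source grounded, V_GS = V_G = 4.04 V.
Assume saturation: I_D = (k_n/2)(V_GS − V_t)² = (0.79/2)×(4.04 − 1.1)² = 0.395×2.94² = 3.42 mA.
V_DS = V_DD − I_D·R_D = 9.1 − 3.42×0.82 = 6.29 V.
Saturation requires V_DS ≥ V_GS − V_t = 2.94 V; 6.29 ≥ 2.94 ✓.

I_D ≈ 3.4 mA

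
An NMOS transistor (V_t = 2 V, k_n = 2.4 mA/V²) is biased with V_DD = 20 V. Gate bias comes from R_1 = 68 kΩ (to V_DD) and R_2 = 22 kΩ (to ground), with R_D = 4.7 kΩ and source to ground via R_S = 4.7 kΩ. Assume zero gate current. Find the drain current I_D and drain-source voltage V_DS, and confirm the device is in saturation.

V_G = V_DD·R_2/(R_1+R_2) = 20×22/90 = 4.89 V.
Assume saturation: I_D = (k_n/2)(V_GS − V_t)² with V_GS = V_G − I_D·R_S = 4.89 − 4.7·I_D.
Substituting gives 26.5·I_D² − 33.6·I_D + 10 = 0, with roots I_D = 0.48 or 0.787 mA.
The root I_D = 0.787 mA gives V_GS = 1.19 V ≤ V_t, so take I_D = 0.48 mA.
Then V_GS = 2.63 V and V_DS = V_DD − I_D(R_D+R_S) = 20 − 0.48×9.4 = 15.5 V.
Saturation requires V_DS ≥ V_GS − V_t = 0.633 V; 15.5 ≥ 0.633 ✓.

I_D ≈ 0.48 mA, V_DS ≈ 15 V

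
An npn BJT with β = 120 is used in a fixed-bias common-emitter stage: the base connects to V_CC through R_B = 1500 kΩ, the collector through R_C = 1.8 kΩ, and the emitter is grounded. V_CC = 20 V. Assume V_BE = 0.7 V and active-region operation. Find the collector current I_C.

I_C ≈ 1.5 mA

Base loop: V_CC = I_B·R_B + V_BE, so I_B = (20 − 0.7)/1500 kΩ = 0.0129 mA.
In the active region I_C = β·I_B = 120 × 0.0129 = 1.54 mA.
Collector loop: V_CE = V_CC − I_C·R_C = 20 − 1.54×1.8 = 17.2 V.
Since V_CE = 17.2 V > V_CE(sat) ≈ 0.2 V, the transistor is in the active region as assumed.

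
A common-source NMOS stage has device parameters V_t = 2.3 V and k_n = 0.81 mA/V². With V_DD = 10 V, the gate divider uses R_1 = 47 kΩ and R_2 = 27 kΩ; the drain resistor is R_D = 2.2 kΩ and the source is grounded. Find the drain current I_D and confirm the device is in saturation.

V_G = V_DD·R_2/(R_1+R_2) = 10×27/74 = 3.65 V. With the source grounded, V_GS = V_G = 3.65 V.
Assume saturation: I_D = (k_n/2)(V_GS − V_t)² = (0.81/2)×(3.65 − 2.3)² = 0.405×1.35² = 0.737 mA.
V_DS = V_DD − I_D·R_D = 10 − 0.737×2.2 = 8.38 V.
Saturation requires V_DS ≥ V_GS − V_t = 1.35 V; 8.38 ≥ 1.35 ✓.

I_D ≈ 0.74 mA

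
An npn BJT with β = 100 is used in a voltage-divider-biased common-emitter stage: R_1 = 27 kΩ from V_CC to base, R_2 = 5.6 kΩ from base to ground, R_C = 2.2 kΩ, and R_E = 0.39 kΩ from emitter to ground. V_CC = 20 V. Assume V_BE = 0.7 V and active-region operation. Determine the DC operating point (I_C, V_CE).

I_C ≈ 6.2 mA, V_CE ≈ 3.9 V

Thevenize the base divider: V_Th = V_CC·R_2/(R_1+R_2) = 20×5.6/32.6 = 3.44 V, R_Th = R_1‖R_2 = 4.64 kΩ.
Base-emitter loop: V_Th = I_B·R_Th + V_BE + (β+1)I_B·R_E, so I_B = (3.44 − 0.7) / (4.64 + 101×0.39) = 0.0621 mA.
I_C = β·I_B = 100×0.0621 = 6.21 mA, and I_E = (β+1)I_B = 6.28 mA.
V_CE = V_CC − I_C·R_C − I_E·R_E = 20 − 6.21×2.2 − 6.28×0.39 = 3.88 V.
V_CE = 3.88 V > 0.2 V confirms active-region operation.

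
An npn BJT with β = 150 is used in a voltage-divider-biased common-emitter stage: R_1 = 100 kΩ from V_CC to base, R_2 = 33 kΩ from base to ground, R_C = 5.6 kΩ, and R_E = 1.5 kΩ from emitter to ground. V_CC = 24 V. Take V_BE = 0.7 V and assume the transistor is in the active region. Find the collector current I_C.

I_C ≈ 3.1 mA

Thevenize the base divider: V_Th = V_CC·R_2/(R_1+R_2) = 24×33/133 = 5.95 V, R_Th = R_1‖R_2 = 24.8 kΩ.
Base-emitter loop: V_Th = I_B·R_Th + V_BE + (β+1)I_B·R_E, so I_B = (5.95 − 0.7) / (24.8 + 151×1.5) = 0.0209 mA.
I_C = β·I_B = 150×0.0209 = 3.14 mA, and I_E = (β+1)I_B = 3.16 mA.
V_CE = V_CC − I_C·R_C − I_E·R_E = 24 − 3.14×5.6 − 3.16×1.5 = 1.7 V.
V_CE = 1.7 V > 0.2 V confirms active-region operation.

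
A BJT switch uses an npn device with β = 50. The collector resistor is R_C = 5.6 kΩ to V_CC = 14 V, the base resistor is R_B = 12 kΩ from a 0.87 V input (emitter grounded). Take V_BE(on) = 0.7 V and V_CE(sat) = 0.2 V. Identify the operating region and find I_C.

active; I_C ≈ 0.71 mA

Assume active. Base-emitter loop: I_B = (V_BB − V_BE)/R_B = (0.87 − 0.7)/12 = 0.0142 mA.
I_C = β·I_B = 50×0.0142 = 0.708 mA.
V_CE = V_CC − I_C·R_C = 14 − 0.708×5.6 = 10 V > V_CE(sat), so the active-region assumption holds.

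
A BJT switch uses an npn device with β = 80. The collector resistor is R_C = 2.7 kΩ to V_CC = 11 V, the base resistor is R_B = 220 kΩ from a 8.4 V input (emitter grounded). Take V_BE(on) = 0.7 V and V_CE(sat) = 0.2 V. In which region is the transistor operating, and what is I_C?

active; I_C ≈ 2.8 mA

Assume active. Base-emitter loop: I_B = (V_BB − V_BE)/R_B = (8.4 − 0.7)/220 = 0.035 mA.
I_C = β·I_B = 80×0.035 = 2.8 mA.
V_CE = V_CC − I_C·R_C = 11 − 2.8×2.7 = 3.44 V > V_CE(sat), so the active-region assumption holds.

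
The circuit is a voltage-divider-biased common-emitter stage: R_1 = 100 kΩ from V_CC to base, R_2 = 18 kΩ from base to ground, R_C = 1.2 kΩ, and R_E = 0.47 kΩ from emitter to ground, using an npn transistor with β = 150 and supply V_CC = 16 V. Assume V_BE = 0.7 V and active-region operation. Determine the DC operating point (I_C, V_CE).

Thevenize the base divider: V_Th = V_CC·R_2/(R_1+R_2) = 16×18/118 = 2.44 V, R_Th = R_1‖R_2 = 15.3 kΩ.
Base-emitter loop: V_Th = I_B·R_Th + V_BE + (β+1)I_B·R_E, so I_B = (2.44 − 0.7) / (15.3 + 151×0.47) = 0.0202 mA.
I_C = β·I_B = 150×0.0202 = 3.03 mA, and I_E = (β+1)I_B = 3.05 mA.
V_CE = V_CC − I_C·R_C − I_E·R_E = 16 − 3.03×1.2 − 3.05×0.47 = 10.9 V.
V_CE = 10.9 V > 0.2 V confirms active-region operation.

I_C ≈ 3 mA, V_CE ≈ 11 V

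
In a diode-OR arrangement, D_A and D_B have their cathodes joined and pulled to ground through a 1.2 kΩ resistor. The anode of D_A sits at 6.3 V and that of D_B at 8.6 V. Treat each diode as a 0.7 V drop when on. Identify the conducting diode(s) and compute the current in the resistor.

Only D_B conducts; I_R ≈ 6.6 mA

Assume both conduct. Then node N would need to be at both 6.3−0.7 = 5.6 V and 8.6−0.7 = 7.9 V, which is impossible.
Assume only D_B conducts: V_N = 8.6 − 0.7 = 7.9 V, so I_R = 7.9/1.2 = 6.58 mA.
Check D_A: its anode-to-cathode voltage is 6.3 − 7.9 = -1.6 V < 0.7 V, so it is off. The assumption is consistent.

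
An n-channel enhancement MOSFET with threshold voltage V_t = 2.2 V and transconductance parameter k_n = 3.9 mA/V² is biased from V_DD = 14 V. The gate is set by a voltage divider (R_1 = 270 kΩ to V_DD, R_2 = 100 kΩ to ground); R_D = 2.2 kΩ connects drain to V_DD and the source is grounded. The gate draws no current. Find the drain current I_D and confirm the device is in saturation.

V_G = V_DD·R_2/(R_1+R_2) = 14×100/370 = 3.78 V. With the source grounded, V_GS = V_G = 3.78 V.
Assume saturation: I_D = (k_n/2)(V_GS − V_t)² = (3.9/2)×(3.78 − 2.2)² = 1.95×1.58² = 4.89 mA.
V_DS = V_DD − I_D·R_D = 14 − 4.89×2.2 = 3.24 V.
Saturation requires V_DS ≥ V_GS − V_t = 1.58 V; 3.24 ≥ 1.58 ✓.

I_D ≈ 4.9 mA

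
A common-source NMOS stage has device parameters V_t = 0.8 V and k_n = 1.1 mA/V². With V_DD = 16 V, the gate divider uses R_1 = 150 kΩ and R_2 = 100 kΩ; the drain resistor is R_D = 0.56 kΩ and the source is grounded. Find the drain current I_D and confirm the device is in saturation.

V_G = V_DD·R_2/(R_1+R_2) = 16×100/250 = 6.4 V. With the source grounded, V_GS = V_G = 6.4 V.
Assume saturation: I_D = (k_n/2)(V_GS − V_t)² = (1.1/2)×(6.4 − 0.8)² = 0.55×5.6² = 17.2 mA.
V_DS = V_DD − I_D·R_D = 16 − 17.2×0.56 = 6.34 V.
Saturation requires V_DS ≥ V_GS − V_t = 5.6 V; 6.34 ≥ 5.6 ✓.

I_D ≈ 17 mA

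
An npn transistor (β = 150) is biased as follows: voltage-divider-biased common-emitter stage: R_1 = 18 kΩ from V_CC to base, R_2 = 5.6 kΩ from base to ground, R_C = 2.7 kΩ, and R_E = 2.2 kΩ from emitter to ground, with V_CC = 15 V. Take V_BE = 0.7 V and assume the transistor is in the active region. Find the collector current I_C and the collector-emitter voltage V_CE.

Thevenize the base divider: V_Th = V_CC·R_2/(R_1+R_2) = 15×5.6/23.6 = 3.56 V, R_Th = R_1‖R_2 = 4.27 kΩ.
Base-emitter loop: V_Th = I_B·R_Th + V_BE + (β+1)I_B·R_E, so I_B = (3.56 − 0.7) / (4.27 + 151×2.2) = 0.0085 mA.
I_C = β·I_B = 150×0.0085 = 1.27 mA, and I_E = (β+1)I_B = 1.28 mA.
V_CE = V_CC − I_C·R_C − I_E·R_E = 15 − 1.27×2.7 − 1.28×2.2 = 8.74 V.
V_CE = 8.74 V > 0.2 V confirms active-region operation.

I_C ≈ 1.3 mA, V_CE ≈ 8.7 V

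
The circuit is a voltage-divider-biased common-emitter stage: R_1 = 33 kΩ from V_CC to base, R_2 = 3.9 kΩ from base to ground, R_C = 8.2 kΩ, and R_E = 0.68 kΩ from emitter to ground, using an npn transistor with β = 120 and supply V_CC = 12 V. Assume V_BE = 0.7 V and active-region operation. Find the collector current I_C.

I_C ≈ 0.8 mA

Thevenize the base divider: V_Th = V_CC·R_2/(R_1+R_2) = 12×3.9/36.9 = 1.27 V, R_Th = R_1‖R_2 = 3.49 kΩ.
Base-emitter loop: V_Th = I_B·R_Th + V_BE + (β+1)I_B·R_E, so I_B = (1.27 − 0.7) / (3.49 + 121×0.68) = 0.00663 mA.
I_C = β·I_B = 120×0.00663 = 0.795 mA, and I_E = (β+1)I_B = 0.802 mA.
V_CE = V_CC − I_C·R_C − I_E·R_E = 12 − 0.795×8.2 − 0.802×0.68 = 4.93 V.
V_CE = 4.93 V > 0.2 V confirms active-region operation.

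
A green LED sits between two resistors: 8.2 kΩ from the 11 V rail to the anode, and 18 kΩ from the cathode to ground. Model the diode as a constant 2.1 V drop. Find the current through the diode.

The two resistors are in series with the diode, so KVL gives 11 = I·8.2 + 2.1 + I·18.
I = (11 − 2.1) / (8.2 + 18) kΩ = 8.9 / 26.2 = 0.34 mA.

I ≈ 0.34 mA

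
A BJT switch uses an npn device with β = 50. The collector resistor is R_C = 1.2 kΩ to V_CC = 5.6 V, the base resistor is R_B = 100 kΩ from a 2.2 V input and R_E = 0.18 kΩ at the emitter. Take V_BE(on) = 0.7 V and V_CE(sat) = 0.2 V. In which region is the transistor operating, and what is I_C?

Assume active. Base-emitter loop: I_B = (V_BB − V_BE)/(R_B + (β+1)R_E) = (2.2 − 0.7)/(100 + 51×0.18) = 0.0137 mA.
I_C = β·I_B = 50×0.0137 = 0.687 mA.
V_CE = V_CC − I_C·R_C − I_E·R_E = 5.6 − 0.687×1.2 − 0.701×0.18 = 4.65 V > V_CE(sat), so the active-region assumption holds.

active; I_C ≈ 0.69 mA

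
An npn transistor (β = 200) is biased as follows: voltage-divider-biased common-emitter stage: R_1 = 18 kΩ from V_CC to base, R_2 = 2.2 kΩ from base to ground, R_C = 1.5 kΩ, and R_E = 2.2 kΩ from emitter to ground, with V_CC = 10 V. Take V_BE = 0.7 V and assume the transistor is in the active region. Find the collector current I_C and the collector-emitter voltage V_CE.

Thevenize the base divider: V_Th = V_CC·R_2/(R_1+R_2) = 10×2.2/20.2 = 1.09 V, R_Th = R_1‖R_2 = 1.96 kΩ.
Base-emitter loop: V_Th = I_B·R_Th + V_BE + (β+1)I_B·R_E, so I_B = (1.09 − 0.7) / (1.96 + 201×2.2) = 0.000876 mA.
I_C = β·I_B = 200×0.000876 = 0.175 mA, and I_E = (β+1)I_B = 0.176 mA.
V_CE = V_CC − I_C·R_C − I_E·R_E = 10 − 0.175×1.5 − 0.176×2.2 = 9.35 V.
V_CE = 9.35 V > 0.2 V confirms active-region operation.

I_C ≈ 0.18 mA, V_CE ≈ 9.3 V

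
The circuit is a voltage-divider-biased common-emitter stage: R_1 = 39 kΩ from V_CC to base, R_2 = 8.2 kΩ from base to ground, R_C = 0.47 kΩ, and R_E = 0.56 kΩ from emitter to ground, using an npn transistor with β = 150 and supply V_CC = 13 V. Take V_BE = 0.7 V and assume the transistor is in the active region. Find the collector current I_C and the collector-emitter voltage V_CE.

Thevenize the base divider: V_Th = V_CC·R_2/(R_1+R_2) = 13×8.2/47.2 = 2.26 V, R_Th = R_1‖R_2 = 6.78 kΩ.
Base-emitter loop: V_Th = I_B·R_Th + V_BE + (β+1)I_B·R_E, so I_B = (2.26 − 0.7) / (6.78 + 151×0.56) = 0.0171 mA.
I_C = β·I_B = 150×0.0171 = 2.56 mA, and I_E = (β+1)I_B = 2.58 mA.
V_CE = V_CC − I_C·R_C − I_E·R_E = 13 − 2.56×0.47 − 2.58×0.56 = 10.4 V.
V_CE = 10.4 V > 0.2 V confirms active-region operation.

I_C ≈ 2.6 mA, V_CE ≈ 10 V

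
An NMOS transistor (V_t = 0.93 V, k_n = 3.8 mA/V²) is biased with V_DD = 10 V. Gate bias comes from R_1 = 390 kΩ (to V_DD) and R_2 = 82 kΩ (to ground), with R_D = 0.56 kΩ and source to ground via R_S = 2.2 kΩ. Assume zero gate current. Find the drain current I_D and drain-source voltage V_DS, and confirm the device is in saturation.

V_G = V_DD·R_2/(R_1+R_2) = 10×82/472 = 1.74 V.
Assume saturation: I_D = (k_n/2)(V_GS − V_t)² with V_GS = V_G − I_D·R_S = 1.74 − 2.2·I_D.
Substituting gives 9.2·I_D² − 7.75·I_D + 1.24 = 0, with roots I_D = 0.214 or 0.628 mA.
The root I_D = 0.628 mA gives V_GS = 0.355 V ≤ V_t, so take I_D = 0.214 mA.
Then V_GS = 1.27 V and V_DS = V_DD − I_D(R_D+R_S) = 10 − 0.214×2.76 = 9.41 V.
Saturation requires V_DS ≥ V_GS − V_t = 0.336 V; 9.41 ≥ 0.336 ✓.

I_D ≈ 0.21 mA, V_DS ≈ 9.4 V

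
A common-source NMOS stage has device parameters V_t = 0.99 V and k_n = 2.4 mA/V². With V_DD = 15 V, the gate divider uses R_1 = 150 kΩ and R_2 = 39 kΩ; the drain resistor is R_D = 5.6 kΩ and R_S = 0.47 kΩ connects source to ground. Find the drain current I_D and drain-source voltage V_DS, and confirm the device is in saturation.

V_G = V_DD·R_2/(R_1+R_2) = 15×39/189 = 3.1 V.
Assume saturation: I_D = (k_n/2)(V_GS − V_t)² with V_GS = V_G − I_D·R_S = 3.1 − 0.47·I_D.
Substituting gives 0.265·I_D² − 3.37·I_D + 5.32 = 0, with roots I_D = 1.84 or 10.9 mA.
The root I_D = 10.9 mA gives V_GS = -2.02 V ≤ V_t, so take I_D = 1.84 mA.
Then V_GS = 2.23 V and V_DS = V_DD − I_D(R_D+R_S) = 15 − 1.84×6.07 = 3.81 V.
Saturation requires V_DS ≥ V_GS − V_t = 1.24 V; 3.81 ≥ 1.24 ✓.

I_D ≈ 1.8 mA, V_DS ≈ 3.8 V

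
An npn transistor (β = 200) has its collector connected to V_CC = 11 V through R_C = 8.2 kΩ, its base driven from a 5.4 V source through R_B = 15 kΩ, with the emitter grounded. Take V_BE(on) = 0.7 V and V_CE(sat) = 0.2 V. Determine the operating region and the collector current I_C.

Assume active: I_B = (5.4 − 0.7)/15 = 0.313 mA, giving I_C = β·I_B = 62.7 mA.
But then V_CE = 11 − 62.7×8.2 = -503 V < V_CE(sat) = 0.2 V — impossible in the active region.
So the transistor is saturated. With V_CE = 0.2 V, I_C = (V_CC − 0.2)/R_C = 10.8/8.2 = 1.32 mA.
Check: β·I_B = 62.7 mA > I_C = 1.32 mA, confirming saturation.

saturation; I_C ≈ 1.3 mA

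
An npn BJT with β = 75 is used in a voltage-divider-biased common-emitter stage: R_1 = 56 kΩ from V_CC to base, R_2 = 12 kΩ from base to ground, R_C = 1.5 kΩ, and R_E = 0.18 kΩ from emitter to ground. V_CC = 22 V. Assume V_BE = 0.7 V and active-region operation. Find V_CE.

V_CE ≈ 5 V

Thevenize the base divider: V_Th = V_CC·R_2/(R_1+R_2) = 22×12/68 = 3.88 V, R_Th = R_1‖R_2 = 9.88 kΩ.
Base-emitter loop: V_Th = I_B·R_Th + V_BE + (β+1)I_B·R_E, so I_B = (3.88 − 0.7) / (9.88 + 76×0.18) = 0.135 mA.
I_C = β·I_B = 75×0.135 = 10.1 mA, and I_E = (β+1)I_B = 10.3 mA.
V_CE = V_CC − I_C·R_C − I_E·R_E = 22 − 10.1×1.5 − 10.3×0.18 = 4.96 V.
V_CE = 4.96 V > 0.2 V confirms active-region operation.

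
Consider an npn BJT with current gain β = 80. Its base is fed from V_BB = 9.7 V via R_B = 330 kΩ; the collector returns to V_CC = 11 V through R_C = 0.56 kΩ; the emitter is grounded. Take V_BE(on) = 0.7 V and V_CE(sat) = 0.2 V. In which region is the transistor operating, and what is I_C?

Assume active. Base-emitter loop: I_B = (V_BB − V_BE)/R_B = (9.7 − 0.7)/330 = 0.0273 mA.
I_C = β·I_B = 80×0.0273 = 2.18 mA.
V_CE = V_CC − I_C·R_C = 11 − 2.18×0.56 = 9.78 V > V_CE(sat), so the active-region assumption holds.

active; I_C ≈ 2.2 mA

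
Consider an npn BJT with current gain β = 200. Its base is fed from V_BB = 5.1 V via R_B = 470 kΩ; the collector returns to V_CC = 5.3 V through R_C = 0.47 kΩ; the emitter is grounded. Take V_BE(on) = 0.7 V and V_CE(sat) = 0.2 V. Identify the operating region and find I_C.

active; I_C ≈ 1.9 mA

Assume active. Base-emitter loop: I_B = (V_BB − V_BE)/R_B = (5.1 − 0.7)/470 = 0.00936 mA.
I_C = β·I_B = 200×0.00936 = 1.87 mA.
V_CE = V_CC − I_C·R_C = 5.3 − 1.87×0.47 = 4.42 V > V_CE(sat), so the active-region assumption holds.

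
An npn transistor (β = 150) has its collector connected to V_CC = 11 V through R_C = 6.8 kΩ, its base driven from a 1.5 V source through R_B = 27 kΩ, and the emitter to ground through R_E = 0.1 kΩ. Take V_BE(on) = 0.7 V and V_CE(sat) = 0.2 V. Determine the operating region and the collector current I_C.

saturation; I_C ≈ 1.6 mA

Assume active: I_B = (1.5 − 0.7)/(27 + 151×0.1) = 0.019 mA, I_C = β·I_B = 2.85 mA.
Then V_CE = 11 − 2.85×6.8 − 2.87×0.1 = -8.67 V < 0.2 V — the active assumption fails.
Re-solve with V_CE = 0.2 V. KCL at the emitter: V_E/R_E = (V_BB−0.7−V_E)/R_B + (V_CC−0.2−V_E)/R_C, giving V_E = 0.159 V.
I_C = (V_CC − 0.2 − V_E)/R_C = (10.8 − 0.159)/6.8 = 1.56 mA.
Check: I_B = (0.8 − 0.159)/27 = 0.0237 mA, and β·I_B = 3.56 mA > I_C, confirming saturation.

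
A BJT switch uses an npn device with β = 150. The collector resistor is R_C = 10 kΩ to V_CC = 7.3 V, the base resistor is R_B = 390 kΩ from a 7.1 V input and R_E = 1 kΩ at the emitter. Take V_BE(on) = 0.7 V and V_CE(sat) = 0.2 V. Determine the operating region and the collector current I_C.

saturation; I_C ≈ 0.64 mA

Assume active: I_B = (7.1 − 0.7)/(390 + 151×1) = 0.0118 mA, I_C = β·I_B = 1.77 mA.
Then V_CE = 7.3 − 1.77×10 − 1.79×1 = -12.2 V < 0.2 V — the active assumption fails.
Re-solve with V_CE = 0.2 V. KCL at the emitter: V_E/R_E = (V_BB−0.7−V_E)/R_B + (V_CC−0.2−V_E)/R_C, giving V_E = 0.659 V.
I_C = (V_CC − 0.2 − V_E)/R_C = (7.1 − 0.659)/10 = 0.644 mA.
Check: I_B = (6.4 − 0.659)/390 = 0.0147 mA, and β·I_B = 2.21 mA > I_C, confirming saturation.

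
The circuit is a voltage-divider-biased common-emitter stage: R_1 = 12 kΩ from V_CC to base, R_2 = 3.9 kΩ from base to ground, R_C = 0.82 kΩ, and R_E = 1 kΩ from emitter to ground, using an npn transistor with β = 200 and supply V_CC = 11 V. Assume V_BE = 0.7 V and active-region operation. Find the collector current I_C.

I_C ≈ 2 mA

Thevenize the base divider: V_Th = V_CC·R_2/(R_1+R_2) = 11×3.9/15.9 = 2.7 V, R_Th = R_1‖R_2 = 2.94 kΩ.
Base-emitter loop: V_Th = I_B·R_Th + V_BE + (β+1)I_B·R_E, so I_B = (2.7 − 0.7) / (2.94 + 201×1) = 0.0098 mA.
I_C = β·I_B = 200×0.0098 = 1.96 mA, and I_E = (β+1)I_B = 1.97 mA.
V_CE = V_CC − I_C·R_C − I_E·R_E = 11 − 1.96×0.82 − 1.97×1 = 7.42 V.
V_CE = 7.42 V > 0.2 V confirms active-region operation.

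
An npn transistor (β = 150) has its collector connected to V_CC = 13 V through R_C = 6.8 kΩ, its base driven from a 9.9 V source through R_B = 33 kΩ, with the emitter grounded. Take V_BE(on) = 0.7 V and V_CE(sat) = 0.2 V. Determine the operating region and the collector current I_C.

saturation; I_C ≈ 1.9 mA

Assume active: I_B = (9.9 − 0.7)/33 = 0.279 mA, giving I_C = β·I_B = 41.8 mA.
But then V_CE = 13 − 41.8×6.8 = -271 V < V_CE(sat) = 0.2 V — impossible in the active region.
So the transistor is saturated. With V_CE = 0.2 V, I_C = (V_CC − 0.2)/R_C = 12.8/6.8 = 1.88 mA.
Check: β·I_B = 41.8 mA > I_C = 1.88 mA, confirming saturation.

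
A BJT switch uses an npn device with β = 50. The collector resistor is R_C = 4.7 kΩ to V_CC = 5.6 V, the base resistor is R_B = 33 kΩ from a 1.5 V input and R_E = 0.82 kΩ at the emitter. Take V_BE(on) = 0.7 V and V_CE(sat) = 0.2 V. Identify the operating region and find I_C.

Assume active. Base-emitter loop: I_B = (V_BB − V_BE)/(R_B + (β+1)R_E) = (1.5 − 0.7)/(33 + 51×0.82) = 0.0107 mA.
I_C = β·I_B = 50×0.0107 = 0.535 mA.
V_CE = V_CC − I_C·R_C − I_E·R_E = 5.6 − 0.535×4.7 − 0.545×0.82 = 2.64 V > V_CE(sat), so the active-region assumption holds.

active; I_C ≈ 0.53 mA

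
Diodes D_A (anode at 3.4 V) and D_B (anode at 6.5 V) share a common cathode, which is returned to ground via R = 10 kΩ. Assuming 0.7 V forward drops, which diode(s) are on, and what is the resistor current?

Assume both conduct. Then node N would need to be at both 3.4−0.7 = 2.7 V and 6.5−0.7 = 5.8 V, which is impossible.
Assume only D_B conducts: V_N = 6.5 − 0.7 = 5.8 V, so I_R = 5.8/10 = 0.58 mA.
Check D_A: its anode-to-cathode voltage is 3.4 − 5.8 = -2.4 V < 0.7 V, so it is off. The assumption is consistent.

Only D_B conducts; I_R ≈ 0.58 mA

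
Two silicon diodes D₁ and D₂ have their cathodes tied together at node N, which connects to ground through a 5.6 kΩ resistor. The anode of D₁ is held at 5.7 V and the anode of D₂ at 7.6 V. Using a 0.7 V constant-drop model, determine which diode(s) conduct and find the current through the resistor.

Only D₂ conducts; I_R ≈ 1.2 mA

Assume both conduct. Then node N would need to be at both 5.7−0.7 = 5 V and 7.6−0.7 = 6.9 V, which is impossible.
Assume only D₂ conducts: V_N = 7.6 − 0.7 = 6.9 V, so I_R = 6.9/5.6 = 1.23 mA.
Check D₁: its anode-to-cathode voltage is 5.7 − 6.9 = -1.2 V < 0.7 V, so it is off. The assumption is consistent.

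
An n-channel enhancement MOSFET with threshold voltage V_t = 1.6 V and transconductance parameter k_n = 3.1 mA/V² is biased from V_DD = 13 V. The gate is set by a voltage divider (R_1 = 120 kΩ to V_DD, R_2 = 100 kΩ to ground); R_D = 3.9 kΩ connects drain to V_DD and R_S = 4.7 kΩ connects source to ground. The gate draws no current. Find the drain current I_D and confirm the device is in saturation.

I_D ≈ 0.77 mA

V_G = V_DD·R_2/(R_1+R_2) = 13×100/220 = 5.91 V.
Assume saturation: I_D = (k_n/2)(V_GS − V_t)² with V_GS = V_G − I_D·R_S = 5.91 − 4.7·I_D.
Substituting gives 34.2·I_D² − 63.8·I_D + 28.8 = 0, with roots I_D = 0.767 or 1.1 mA.
The root I_D = 1.1 mA gives V_GS = 0.759 V ≤ V_t, so take I_D = 0.767 mA.
Then V_GS = 2.3 V and V_DS = V_DD − I_D(R_D+R_S) = 13 − 0.767×8.6 = 6.4 V.
Saturation requires V_DS ≥ V_GS − V_t = 0.704 V; 6.4 ≥ 0.704 ✓.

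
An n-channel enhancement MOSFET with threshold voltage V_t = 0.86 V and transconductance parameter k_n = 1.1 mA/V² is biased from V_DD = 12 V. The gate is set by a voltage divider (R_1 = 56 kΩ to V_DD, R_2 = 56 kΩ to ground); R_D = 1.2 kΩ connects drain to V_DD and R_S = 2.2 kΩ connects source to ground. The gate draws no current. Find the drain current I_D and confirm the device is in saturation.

I_D ≈ 1.6 mA

V_G = V_DD·R_2/(R_1+R_2) = 12×56/112 = 6 V.
Assume saturation: I_D = (k_n/2)(V_GS − V_t)² with V_GS = V_G − I_D·R_S = 6 − 2.2·I_D.
Substituting gives 2.66·I_D² − 13.4·I_D + 14.5 = 0, with roots I_D = 1.57 or 3.48 mA.
The root I_D = 3.48 mA gives V_GS = -1.66 V ≤ V_t, so take I_D = 1.57 mA.
Then V_GS = 2.55 V and V_DS = V_DD − I_D(R_D+R_S) = 12 − 1.57×3.4 = 6.67 V.
Saturation requires V_DS ≥ V_GS − V_t = 1.69 V; 6.67 ≥ 1.69 ✓.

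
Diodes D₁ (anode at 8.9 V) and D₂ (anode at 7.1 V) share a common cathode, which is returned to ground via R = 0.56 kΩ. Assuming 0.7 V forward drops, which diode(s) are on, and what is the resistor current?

Assume both conduct. Then node N would need to be at both 8.9−0.7 = 8.2 V and 7.1−0.7 = 6.4 V, which is impossible.
Assume only D₁ conducts: V_N = 8.9 − 0.7 = 8.2 V, so I_R = 8.2/0.56 = 14.6 mA.
Check D₂: its anode-to-cathode voltage is 7.1 − 8.2 = -1.1 V < 0.7 V, so it is off. The assumption is consistent.

Only D₁ conducts; I_R ≈ 15 mA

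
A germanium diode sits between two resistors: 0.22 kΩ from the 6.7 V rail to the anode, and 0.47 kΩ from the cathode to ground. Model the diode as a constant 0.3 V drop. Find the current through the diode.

The two resistors are in series with the diode, so KVL gives 6.7 = I·0.22 + 0.3 + I·0.47.
I = (6.7 − 0.3) / (0.22 + 0.47) kΩ = 6.4 / 0.69 = 9.28 mA.

I ≈ 9.3 mA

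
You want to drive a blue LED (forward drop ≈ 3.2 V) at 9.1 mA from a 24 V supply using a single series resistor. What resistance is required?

The resistor drops V_S − V_D = 24 − 3.2 = 20.8 V at 9.1 mA.
R = 20.8 V / 9.1 mA = 2.29 kΩ.

R ≈ 2.3 kΩ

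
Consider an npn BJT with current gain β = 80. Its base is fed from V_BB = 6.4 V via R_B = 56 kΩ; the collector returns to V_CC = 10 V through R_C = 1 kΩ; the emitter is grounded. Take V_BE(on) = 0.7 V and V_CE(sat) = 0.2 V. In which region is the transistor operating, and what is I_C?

Assume active. Base-emitter loop: I_B = (V_BB − V_BE)/R_B = (6.4 − 0.7)/56 = 0.102 mA.
I_C = β·I_B = 80×0.102 = 8.14 mA.
V_CE = V_CC − I_C·R_C = 10 − 8.14×1 = 1.86 V > V_CE(sat), so the active-region assumption holds.

active; I_C ≈ 8.1 mA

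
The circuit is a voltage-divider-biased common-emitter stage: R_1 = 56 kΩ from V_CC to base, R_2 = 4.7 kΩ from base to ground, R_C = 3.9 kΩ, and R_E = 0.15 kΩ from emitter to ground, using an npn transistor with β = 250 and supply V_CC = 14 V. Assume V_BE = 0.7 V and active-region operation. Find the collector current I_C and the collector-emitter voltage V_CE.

I_C ≈ 2.3 mA, V_CE ≈ 4.7 V

Thevenize the base divider: V_Th = V_CC·R_2/(R_1+R_2) = 14×4.7/60.7 = 1.08 V, R_Th = R_1‖R_2 = 4.34 kΩ.
Base-emitter loop: V_Th = I_B·R_Th + V_BE + (β+1)I_B·R_E, so I_B = (1.08 − 0.7) / (4.34 + 251×0.15) = 0.00915 mA.
I_C = β·I_B = 250×0.00915 = 2.29 mA, and I_E = (β+1)I_B = 2.3 mA.
V_CE = V_CC − I_C·R_C − I_E·R_E = 14 − 2.29×3.9 − 2.3×0.15 = 4.74 V.
V_CE = 4.74 V > 0.2 V confirms active-region operation.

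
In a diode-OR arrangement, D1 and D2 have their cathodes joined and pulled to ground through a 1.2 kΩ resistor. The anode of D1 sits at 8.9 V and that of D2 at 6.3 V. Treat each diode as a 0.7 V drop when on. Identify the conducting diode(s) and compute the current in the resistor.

Only D1 conducts; I_R ≈ 6.8 mA

Assume both conduct. Then node N would need to be at both 8.9−0.7 = 8.2 V and 6.3−0.7 = 5.6 V, which is impossible.
Assume only D1 conducts: V_N = 8.9 − 0.7 = 8.2 V, so I_R = 8.2/1.2 = 6.83 mA.
Check D2: its anode-to-cathode voltage is 6.3 − 8.2 = -1.9 V < 0.7 V, so it is off. The assumption is consistent.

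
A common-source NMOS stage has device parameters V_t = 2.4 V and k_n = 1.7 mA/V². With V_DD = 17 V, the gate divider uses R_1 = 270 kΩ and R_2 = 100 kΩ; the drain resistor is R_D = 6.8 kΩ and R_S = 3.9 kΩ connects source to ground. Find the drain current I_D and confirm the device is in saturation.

I_D ≈ 0.39 mA

V_G = V_DD·R_2/(R_1+R_2) = 17×100/370 = 4.59 V.
Assume saturation: I_D = (k_n/2)(V_GS − V_t)² with V_GS = V_G − I_D·R_S = 4.59 − 3.9·I_D.
Substituting gives 12.9·I_D² − 15.6·I_D + 4.09 = 0, with roots I_D = 0.389 or 0.814 mA.
The root I_D = 0.814 mA gives V_GS = 1.42 V ≤ V_t, so take I_D = 0.389 mA.
Then V_GS = 3.08 V and V_DS = V_DD − I_D(R_D+R_S) = 17 − 0.389×10.7 = 12.8 V.
Saturation requires V_DS ≥ V_GS − V_t = 0.677 V; 12.8 ≥ 0.677 ✓.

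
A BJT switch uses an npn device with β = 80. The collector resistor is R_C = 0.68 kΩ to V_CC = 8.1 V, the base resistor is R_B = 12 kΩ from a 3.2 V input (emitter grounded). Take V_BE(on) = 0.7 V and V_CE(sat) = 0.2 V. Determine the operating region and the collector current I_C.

Assume active: I_B = (3.2 − 0.7)/12 = 0.208 mA, giving I_C = β·I_B = 16.7 mA.
But then V_CE = 8.1 − 16.7×0.68 = -3.23 V < V_CE(sat) = 0.2 V — impossible in the active region.
So the transistor is saturated. With V_CE = 0.2 V, I_C = (V_CC − 0.2)/R_C = 7.9/0.68 = 11.6 mA.
Check: β·I_B = 16.7 mA > I_C = 11.6 mA, confirming saturation.

saturation; I_C ≈ 12 mA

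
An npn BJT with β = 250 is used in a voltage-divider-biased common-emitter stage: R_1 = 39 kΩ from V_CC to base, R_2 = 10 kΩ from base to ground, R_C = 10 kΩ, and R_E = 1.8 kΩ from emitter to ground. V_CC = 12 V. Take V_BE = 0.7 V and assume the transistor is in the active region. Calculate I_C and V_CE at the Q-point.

Thevenize the base divider: V_Th = V_CC·R_2/(R_1+R_2) = 12×10/49 = 2.45 V, R_Th = R_1‖R_2 = 7.96 kΩ.
Base-emitter loop: V_Th = I_B·R_Th + V_BE + (β+1)I_B·R_E, so I_B = (2.45 − 0.7) / (7.96 + 251×1.8) = 0.0038 mA.
I_C = β·I_B = 250×0.0038 = 0.951 mA, and I_E = (β+1)I_B = 0.955 mA.
V_CE = V_CC − I_C·R_C − I_E·R_E = 12 − 0.951×10 − 0.955×1.8 = 0.771 V.
V_CE = 0.771 V > 0.2 V confirms active-region operation.

I_C ≈ 0.95 mA, V_CE ≈ 0.77 V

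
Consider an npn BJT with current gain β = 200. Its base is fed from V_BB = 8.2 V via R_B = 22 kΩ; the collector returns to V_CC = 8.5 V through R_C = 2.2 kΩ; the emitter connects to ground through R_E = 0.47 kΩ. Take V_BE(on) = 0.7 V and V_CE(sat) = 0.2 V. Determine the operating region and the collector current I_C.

saturation; I_C ≈ 3.1 mA

Assume active: I_B = (8.2 − 0.7)/(22 + 201×0.47) = 0.0644 mA, I_C = β·I_B = 12.9 mA.
Then V_CE = 8.5 − 12.9×2.2 − 12.9×0.47 = -25.9 V < 0.2 V — the active assumption fails.
Re-solve with V_CE = 0.2 V. KCL at the emitter: V_E/R_E = (V_BB−0.7−V_E)/R_B + (V_CC−0.2−V_E)/R_C, giving V_E = 1.57 V.
I_C = (V_CC − 0.2 − V_E)/R_C = (8.3 − 1.57)/2.2 = 3.06 mA.
Check: I_B = (7.5 − 1.57)/22 = 0.27 mA, and β·I_B = 53.9 mA > I_C, confirming saturation.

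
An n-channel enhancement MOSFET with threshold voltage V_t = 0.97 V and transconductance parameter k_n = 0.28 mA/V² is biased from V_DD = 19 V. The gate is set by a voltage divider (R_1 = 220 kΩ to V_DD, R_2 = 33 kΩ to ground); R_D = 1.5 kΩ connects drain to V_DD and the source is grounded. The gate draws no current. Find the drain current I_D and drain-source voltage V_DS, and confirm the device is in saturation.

I_D ≈ 0.32 mA, V_DS ≈ 19 V

V_G = V_DD·R_2/(R_1+R_2) = 19×33/253 = 2.48 V. With the source grounded, V_GS = V_G = 2.48 V.
Assume saturation: I_D = (k_n/2)(V_GS − V_t)² = (0.28/2)×(2.48 − 0.97)² = 0.14×1.51² = 0.318 mA.
V_DS = V_DD − I_D·R_D = 19 − 0.318×1.5 = 18.5 V.
Saturation requires V_DS ≥ V_GS − V_t = 1.51 V; 18.5 ≥ 1.51 ✓.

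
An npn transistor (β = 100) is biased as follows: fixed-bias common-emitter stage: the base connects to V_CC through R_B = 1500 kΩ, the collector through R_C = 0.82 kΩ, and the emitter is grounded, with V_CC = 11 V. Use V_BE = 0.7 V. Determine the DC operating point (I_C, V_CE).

Base loop: V_CC = I_B·R_B + V_BE, so I_B = (11 − 0.7)/1500 kΩ = 0.00687 mA.
In the active region I_C = β·I_B = 100 × 0.00687 = 0.687 mA.
Collector loop: V_CE = V_CC − I_C·R_C = 11 − 0.687×0.82 = 10.4 V.
Since V_CE = 10.4 V > V_CE(sat) ≈ 0.2 V, the transistor is in the active region as assumed.

I_C ≈ 0.69 mA, V_CE ≈ 10 V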